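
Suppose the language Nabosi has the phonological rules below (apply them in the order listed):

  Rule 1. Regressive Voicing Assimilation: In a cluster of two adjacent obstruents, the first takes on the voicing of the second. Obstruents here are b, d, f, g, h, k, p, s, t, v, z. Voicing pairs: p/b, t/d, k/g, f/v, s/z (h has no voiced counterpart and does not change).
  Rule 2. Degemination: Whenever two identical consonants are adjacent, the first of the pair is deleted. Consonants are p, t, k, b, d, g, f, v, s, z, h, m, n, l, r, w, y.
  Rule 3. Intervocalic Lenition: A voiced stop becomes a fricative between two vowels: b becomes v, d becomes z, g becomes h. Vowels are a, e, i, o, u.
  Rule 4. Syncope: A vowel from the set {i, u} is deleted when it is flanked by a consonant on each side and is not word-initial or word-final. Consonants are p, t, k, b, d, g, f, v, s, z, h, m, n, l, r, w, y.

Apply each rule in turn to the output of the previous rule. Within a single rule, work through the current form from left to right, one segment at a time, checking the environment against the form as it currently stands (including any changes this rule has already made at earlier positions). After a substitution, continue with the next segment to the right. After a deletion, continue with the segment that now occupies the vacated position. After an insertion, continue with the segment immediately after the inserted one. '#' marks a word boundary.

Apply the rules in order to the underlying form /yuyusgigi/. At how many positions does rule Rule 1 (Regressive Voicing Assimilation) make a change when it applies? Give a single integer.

1

Rule 1 Regressive Voicing Assimilation: [yuyusgigi] → [yuyuzgigi]
Rule 2 Degemination: no change — [yuyuzgigi]
Rule 3 Intervocalic Lenition: [yuyuzgigi] → [yuyuzgihi]
Rule 4 Syncope: [yuyuzgihi] → [yyzghi]
Rule Rule 1 changed 1 position(s).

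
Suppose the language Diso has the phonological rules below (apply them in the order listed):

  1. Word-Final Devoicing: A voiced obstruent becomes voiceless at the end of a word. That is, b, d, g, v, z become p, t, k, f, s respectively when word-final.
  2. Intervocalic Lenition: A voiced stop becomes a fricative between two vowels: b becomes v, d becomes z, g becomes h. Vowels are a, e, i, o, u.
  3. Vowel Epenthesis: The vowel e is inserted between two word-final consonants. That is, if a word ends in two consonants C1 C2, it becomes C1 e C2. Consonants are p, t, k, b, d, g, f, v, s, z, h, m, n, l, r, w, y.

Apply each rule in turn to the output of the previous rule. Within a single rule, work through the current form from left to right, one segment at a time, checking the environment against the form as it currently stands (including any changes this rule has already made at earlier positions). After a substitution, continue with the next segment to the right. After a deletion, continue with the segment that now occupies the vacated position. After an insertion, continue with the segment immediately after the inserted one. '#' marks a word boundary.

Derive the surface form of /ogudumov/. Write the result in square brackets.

1 Word-Final Devoicing: [ogudumov] → [ogudumof]
2 Intervocalic Lenition: [ogudumof] → [ohuzumof]
3 Vowel Epenthesis: no change — [ohuzumof]

[ohuzumof]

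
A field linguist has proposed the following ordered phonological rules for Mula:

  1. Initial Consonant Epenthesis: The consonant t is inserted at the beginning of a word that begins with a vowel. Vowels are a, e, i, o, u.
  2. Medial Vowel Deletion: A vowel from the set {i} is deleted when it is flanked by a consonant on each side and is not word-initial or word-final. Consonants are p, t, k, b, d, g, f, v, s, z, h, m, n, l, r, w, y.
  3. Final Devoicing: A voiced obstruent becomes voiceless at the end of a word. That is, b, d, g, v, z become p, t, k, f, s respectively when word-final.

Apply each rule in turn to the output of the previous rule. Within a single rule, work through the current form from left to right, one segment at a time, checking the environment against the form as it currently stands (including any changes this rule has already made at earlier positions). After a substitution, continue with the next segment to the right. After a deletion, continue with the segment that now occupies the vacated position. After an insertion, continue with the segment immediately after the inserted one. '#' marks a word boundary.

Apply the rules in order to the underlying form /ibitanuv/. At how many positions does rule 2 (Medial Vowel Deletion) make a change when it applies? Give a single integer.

1 Initial Consonant Epenthesis: [ibitanuv] → [tibitanuv]
2 Medial Vowel Deletion: [tibitanuv] → [tbtanuv]
3 Final Devoicing: [tbtanuv] → [tbtanuf]
Rule 2 changed 2 position(s).

2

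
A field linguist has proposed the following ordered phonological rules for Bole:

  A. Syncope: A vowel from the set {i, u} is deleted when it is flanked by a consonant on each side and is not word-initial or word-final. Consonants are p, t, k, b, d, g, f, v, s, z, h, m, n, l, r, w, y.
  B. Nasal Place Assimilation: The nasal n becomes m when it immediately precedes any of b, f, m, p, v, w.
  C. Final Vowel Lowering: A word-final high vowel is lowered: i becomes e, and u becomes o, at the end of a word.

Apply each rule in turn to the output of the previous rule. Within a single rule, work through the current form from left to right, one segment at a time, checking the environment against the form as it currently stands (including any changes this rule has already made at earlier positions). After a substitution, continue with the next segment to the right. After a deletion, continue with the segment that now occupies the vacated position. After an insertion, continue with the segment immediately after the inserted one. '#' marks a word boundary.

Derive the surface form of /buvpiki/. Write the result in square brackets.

A Syncope: [buvpiki] → [bvpki]
B Nasal Place Assimilation: no change — [bvpki]
C Final Vowel Lowering: [bvpki] → [bvpke]

[bvpke]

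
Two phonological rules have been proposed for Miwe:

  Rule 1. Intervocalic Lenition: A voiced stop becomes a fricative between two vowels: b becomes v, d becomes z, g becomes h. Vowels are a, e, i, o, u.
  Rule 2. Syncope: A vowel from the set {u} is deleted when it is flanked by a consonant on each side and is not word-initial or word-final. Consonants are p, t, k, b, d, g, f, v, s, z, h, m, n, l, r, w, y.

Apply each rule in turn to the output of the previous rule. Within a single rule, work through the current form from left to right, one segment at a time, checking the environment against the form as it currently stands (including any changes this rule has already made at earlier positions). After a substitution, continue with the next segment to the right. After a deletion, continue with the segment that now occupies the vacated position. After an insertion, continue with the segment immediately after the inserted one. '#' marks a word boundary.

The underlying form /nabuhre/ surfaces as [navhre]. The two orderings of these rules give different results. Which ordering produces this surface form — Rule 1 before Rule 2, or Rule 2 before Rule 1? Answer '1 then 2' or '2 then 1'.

Order 1 then 2:
  1 Intervocalic Lenition: [nabuhre] → [navuhre]
  2 Syncope: [navuhre] → [navhre]
  result: [navhre]
Order 2 then 1:
  2 Syncope: [nabuhre] → [nabhre]
  1 Intervocalic Lenition: no change — [nabhre]
  result: [nabhre]

1 then 2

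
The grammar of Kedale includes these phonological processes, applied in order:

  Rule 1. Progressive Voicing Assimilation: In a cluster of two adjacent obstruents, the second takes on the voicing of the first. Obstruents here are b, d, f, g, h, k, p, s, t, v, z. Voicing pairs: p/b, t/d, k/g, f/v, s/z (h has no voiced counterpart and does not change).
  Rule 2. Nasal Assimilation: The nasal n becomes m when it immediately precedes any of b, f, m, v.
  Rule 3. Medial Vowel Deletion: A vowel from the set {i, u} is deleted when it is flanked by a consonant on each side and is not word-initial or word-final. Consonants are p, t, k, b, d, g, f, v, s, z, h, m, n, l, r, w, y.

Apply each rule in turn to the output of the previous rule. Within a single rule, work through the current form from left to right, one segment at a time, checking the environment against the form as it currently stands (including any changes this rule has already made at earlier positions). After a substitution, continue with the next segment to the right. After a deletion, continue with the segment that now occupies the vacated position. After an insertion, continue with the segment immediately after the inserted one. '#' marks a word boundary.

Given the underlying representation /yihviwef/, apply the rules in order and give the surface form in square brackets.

[yhfwef]

Rule 1 Progressive Voicing Assimilation: [yihviwef] → [yihfiwef]
Rule 2 Nasal Assimilation: no change — [yihfiwef]
Rule 3 Medial Vowel Deletion: [yihfiwef] → [yhfwef]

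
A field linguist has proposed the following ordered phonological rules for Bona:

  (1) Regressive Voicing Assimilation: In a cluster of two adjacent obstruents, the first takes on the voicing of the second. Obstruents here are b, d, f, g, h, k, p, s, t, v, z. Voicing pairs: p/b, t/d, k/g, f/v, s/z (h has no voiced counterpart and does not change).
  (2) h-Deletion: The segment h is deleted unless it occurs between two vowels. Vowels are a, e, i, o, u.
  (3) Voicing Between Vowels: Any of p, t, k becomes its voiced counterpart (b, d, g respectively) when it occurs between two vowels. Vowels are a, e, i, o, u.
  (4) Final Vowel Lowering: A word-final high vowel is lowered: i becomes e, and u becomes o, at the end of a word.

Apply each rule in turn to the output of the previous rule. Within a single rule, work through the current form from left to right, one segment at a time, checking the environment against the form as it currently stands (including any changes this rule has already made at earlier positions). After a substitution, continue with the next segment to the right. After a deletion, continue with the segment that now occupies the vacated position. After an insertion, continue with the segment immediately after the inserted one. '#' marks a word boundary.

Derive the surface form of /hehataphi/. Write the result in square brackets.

[ehadabe]

(1) Regressive Voicing Assimilation: no change — [hehataphi]
(2) h-Deletion: [hehataphi] → [ehatapi]
(3) Voicing Between Vowels: [ehatapi] → [ehadabi]
(4) Final Vowel Lowering: [ehadabi] → [ehadabe]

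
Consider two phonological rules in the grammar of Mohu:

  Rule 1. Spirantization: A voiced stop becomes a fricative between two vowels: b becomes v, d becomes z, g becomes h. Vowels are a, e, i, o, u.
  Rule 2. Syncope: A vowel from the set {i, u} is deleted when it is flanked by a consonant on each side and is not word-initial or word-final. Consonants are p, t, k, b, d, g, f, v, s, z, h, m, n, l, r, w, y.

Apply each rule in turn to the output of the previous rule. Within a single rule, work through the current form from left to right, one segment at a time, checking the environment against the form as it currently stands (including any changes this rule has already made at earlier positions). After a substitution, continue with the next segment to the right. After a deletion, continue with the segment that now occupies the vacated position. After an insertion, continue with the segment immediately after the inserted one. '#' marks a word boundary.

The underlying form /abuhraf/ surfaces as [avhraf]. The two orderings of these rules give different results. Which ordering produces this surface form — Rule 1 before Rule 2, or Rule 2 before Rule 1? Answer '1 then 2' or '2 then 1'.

1 then 2

Order 1 then 2:
  1 Spirantization: [abuhraf] → [avuhraf]
  2 Syncope: [avuhraf] → [avhraf]
  result: [avhraf]
Order 2 then 1:
  2 Syncope: [abuhraf] → [abhraf]
  1 Spirantization: no change — [abhraf]
  result: [abhraf]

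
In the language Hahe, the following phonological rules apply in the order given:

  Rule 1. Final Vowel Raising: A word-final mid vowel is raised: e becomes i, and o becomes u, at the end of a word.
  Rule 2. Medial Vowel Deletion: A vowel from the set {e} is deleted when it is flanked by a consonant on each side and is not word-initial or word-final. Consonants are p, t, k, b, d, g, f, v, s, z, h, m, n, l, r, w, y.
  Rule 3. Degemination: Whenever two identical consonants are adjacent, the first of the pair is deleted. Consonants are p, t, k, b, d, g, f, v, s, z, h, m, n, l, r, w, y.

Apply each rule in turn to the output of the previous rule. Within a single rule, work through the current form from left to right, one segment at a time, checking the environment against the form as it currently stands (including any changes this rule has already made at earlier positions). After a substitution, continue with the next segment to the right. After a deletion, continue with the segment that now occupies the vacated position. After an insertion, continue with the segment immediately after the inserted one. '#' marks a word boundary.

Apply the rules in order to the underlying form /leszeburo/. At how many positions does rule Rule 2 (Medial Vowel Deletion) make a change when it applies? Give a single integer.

Rule 1 Final Vowel Raising: [leszeburo] → [leszeburu]
Rule 2 Medial Vowel Deletion: [leszeburu] → [lszburu]
Rule 3 Degemination: no change — [lszburu]
Rule Rule 2 changed 2 position(s).

2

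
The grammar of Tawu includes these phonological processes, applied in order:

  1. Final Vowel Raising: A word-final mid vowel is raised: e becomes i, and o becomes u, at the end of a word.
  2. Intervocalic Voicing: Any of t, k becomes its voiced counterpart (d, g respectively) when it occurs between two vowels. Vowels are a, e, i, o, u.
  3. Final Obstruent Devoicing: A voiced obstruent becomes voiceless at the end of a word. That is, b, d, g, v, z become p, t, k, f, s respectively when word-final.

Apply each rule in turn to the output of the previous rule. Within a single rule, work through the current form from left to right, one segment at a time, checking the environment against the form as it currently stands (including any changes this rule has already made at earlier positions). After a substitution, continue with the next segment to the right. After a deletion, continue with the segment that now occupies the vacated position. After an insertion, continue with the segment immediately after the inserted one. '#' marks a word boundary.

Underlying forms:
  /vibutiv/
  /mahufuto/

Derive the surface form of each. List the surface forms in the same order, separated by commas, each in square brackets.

/vibutiv/:
  1 Final Vowel Raising: no change — [vibutiv]
  2 Intervocalic Voicing: [vibutiv] → [vibudiv]
  3 Final Obstruent Devoicing: [vibudiv] → [vibudif]
/mahufuto/:
  1 Final Vowel Raising: [mahufuto] → [mahufutu]
  2 Intervocalic Voicing: [mahufutu] → [mahufudu]
  3 Final Obstruent Devoicing: no change — [mahufudu]

[vibudif], [mahufudu]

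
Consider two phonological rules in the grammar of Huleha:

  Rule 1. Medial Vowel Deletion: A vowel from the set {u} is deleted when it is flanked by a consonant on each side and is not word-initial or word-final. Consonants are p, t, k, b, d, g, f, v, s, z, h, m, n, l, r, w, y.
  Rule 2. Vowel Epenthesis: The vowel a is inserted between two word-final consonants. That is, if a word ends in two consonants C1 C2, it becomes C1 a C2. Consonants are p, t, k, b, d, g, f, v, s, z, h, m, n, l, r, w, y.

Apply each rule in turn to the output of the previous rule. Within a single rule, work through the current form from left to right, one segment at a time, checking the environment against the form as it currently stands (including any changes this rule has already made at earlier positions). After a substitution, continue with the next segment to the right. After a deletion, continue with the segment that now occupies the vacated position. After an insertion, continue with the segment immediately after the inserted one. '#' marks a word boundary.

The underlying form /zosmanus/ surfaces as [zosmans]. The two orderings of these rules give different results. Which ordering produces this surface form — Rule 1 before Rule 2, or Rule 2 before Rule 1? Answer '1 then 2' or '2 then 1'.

Order 1 then 2:
  1 Medial Vowel Deletion: [zosmanus] → [zosmans]
  2 Vowel Epenthesis: [zosmans] → [zosmanas]
  result: [zosmanas]
Order 2 then 1:
  2 Vowel Epenthesis: no change — [zosmanus]
  1 Medial Vowel Deletion: [zosmanus] → [zosmans]
  result: [zosmans]

2 then 1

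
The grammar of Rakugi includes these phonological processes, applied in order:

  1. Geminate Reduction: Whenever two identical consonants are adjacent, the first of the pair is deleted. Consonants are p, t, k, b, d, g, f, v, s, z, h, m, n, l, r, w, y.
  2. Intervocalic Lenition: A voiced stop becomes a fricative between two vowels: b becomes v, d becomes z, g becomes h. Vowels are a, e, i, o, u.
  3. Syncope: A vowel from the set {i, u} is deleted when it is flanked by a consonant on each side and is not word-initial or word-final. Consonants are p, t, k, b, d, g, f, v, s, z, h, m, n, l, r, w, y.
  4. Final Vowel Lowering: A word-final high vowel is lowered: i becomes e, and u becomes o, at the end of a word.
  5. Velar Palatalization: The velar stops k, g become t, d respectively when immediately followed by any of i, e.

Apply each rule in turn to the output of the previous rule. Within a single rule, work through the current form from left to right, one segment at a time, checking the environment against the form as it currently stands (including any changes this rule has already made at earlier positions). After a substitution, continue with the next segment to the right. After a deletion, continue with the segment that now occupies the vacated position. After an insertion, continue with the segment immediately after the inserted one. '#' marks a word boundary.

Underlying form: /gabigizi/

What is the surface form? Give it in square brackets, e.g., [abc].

[gavhze]

1 Geminate Reduction: no change — [gabigizi]
2 Intervocalic Lenition: [gabigizi] → [gavihizi]
3 Syncope: [gavihizi] → [gavhzi]
4 Final Vowel Lowering: [gavhzi] → [gavhze]
5 Velar Palatalization: no change — [gavhze]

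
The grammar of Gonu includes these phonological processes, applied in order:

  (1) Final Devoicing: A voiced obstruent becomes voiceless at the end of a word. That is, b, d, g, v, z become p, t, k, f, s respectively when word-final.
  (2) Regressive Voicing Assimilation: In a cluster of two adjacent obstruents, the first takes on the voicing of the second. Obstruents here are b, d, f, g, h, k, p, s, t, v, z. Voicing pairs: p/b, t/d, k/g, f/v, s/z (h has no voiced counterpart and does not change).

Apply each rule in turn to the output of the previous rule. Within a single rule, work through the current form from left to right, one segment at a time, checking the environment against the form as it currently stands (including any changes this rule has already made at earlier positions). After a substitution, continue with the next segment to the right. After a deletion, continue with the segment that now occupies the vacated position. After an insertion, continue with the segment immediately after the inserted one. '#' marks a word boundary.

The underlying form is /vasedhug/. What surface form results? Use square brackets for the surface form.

(1) Final Devoicing: [vasedhug] → [vasedhuk]
(2) Regressive Voicing Assimilation: [vasedhuk] → [vasethuk]

[vasethuk]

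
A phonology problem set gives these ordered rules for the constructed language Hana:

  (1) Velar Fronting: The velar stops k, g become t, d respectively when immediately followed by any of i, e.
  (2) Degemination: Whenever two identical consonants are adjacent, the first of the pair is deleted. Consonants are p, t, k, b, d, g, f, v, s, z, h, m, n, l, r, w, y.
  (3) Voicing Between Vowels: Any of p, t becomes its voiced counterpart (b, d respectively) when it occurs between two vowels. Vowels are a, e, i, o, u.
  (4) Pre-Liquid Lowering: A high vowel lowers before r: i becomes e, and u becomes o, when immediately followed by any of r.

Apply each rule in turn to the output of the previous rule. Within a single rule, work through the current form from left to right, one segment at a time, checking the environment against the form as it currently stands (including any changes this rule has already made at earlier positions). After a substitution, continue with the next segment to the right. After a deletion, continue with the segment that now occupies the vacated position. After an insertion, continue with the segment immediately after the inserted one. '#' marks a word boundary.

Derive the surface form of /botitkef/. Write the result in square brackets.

[bodidef]

(1) Velar Fronting: [botitkef] → [botittef]
(2) Degemination: [botittef] → [botitef]
(3) Voicing Between Vowels: [botitef] → [bodidef]
(4) Pre-Liquid Lowering: no change — [bodidef]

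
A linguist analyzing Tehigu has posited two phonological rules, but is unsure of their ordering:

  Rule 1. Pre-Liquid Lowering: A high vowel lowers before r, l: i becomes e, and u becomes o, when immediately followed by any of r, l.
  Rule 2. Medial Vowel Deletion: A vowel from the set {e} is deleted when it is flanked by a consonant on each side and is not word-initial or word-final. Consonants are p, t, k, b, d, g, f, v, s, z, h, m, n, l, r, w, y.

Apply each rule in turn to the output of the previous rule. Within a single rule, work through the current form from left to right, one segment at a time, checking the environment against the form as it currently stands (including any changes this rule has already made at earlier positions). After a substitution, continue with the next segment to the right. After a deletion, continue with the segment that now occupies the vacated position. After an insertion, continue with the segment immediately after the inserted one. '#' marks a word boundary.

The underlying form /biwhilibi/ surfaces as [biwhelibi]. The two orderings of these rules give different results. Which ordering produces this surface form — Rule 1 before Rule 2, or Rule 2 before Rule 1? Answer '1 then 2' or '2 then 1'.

Order 1 then 2:
  1 Pre-Liquid Lowering: [biwhilibi] → [biwhelibi]
  2 Medial Vowel Deletion: [biwhelibi] → [biwhlibi]
  result: [biwhlibi]
Order 2 then 1:
  2 Medial Vowel Deletion: no change — [biwhilibi]
  1 Pre-Liquid Lowering: [biwhilibi] → [biwhelibi]
  result: [biwhelibi]

2 then 1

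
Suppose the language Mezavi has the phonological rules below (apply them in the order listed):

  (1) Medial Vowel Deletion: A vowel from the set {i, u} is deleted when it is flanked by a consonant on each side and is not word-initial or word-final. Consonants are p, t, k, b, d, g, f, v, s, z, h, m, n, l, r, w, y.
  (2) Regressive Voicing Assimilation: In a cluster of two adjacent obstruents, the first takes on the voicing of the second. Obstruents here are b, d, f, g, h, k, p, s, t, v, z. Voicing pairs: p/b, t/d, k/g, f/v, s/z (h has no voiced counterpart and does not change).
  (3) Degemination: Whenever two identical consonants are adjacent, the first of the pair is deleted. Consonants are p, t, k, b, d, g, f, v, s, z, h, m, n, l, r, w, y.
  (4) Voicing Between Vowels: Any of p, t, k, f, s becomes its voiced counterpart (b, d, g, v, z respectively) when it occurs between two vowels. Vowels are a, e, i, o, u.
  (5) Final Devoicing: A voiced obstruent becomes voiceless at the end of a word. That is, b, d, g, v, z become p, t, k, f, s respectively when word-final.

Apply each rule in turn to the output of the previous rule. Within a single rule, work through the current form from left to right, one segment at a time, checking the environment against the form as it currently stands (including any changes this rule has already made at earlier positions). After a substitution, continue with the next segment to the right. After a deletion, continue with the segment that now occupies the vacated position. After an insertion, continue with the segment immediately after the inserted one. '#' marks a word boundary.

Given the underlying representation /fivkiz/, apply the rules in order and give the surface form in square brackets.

(1) Medial Vowel Deletion: [fivkiz] → [fvkz]
(2) Regressive Voicing Assimilation: [fvkz] → [vfgz]
(3) Degemination: no change — [vfgz]
(4) Voicing Between Vowels: no change — [vfgz]
(5) Final Devoicing: [vfgz] → [vfgs]

[vfgs]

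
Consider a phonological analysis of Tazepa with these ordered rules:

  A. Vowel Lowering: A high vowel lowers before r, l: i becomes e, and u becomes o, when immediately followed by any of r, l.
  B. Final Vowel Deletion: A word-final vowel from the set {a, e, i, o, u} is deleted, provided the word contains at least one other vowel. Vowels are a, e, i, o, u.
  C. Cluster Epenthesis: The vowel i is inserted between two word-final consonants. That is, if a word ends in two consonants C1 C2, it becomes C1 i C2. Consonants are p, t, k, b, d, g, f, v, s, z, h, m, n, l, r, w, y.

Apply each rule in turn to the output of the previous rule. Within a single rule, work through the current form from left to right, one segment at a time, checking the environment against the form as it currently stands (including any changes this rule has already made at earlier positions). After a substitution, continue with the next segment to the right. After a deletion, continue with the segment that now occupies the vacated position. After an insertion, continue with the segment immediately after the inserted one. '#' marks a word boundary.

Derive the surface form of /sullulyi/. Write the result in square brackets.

[solloliy]

A Vowel Lowering: [sullulyi] → [sollolyi]
B Final Vowel Deletion: [sollolyi] → [solloly]
C Cluster Epenthesis: [solloly] → [solloliy]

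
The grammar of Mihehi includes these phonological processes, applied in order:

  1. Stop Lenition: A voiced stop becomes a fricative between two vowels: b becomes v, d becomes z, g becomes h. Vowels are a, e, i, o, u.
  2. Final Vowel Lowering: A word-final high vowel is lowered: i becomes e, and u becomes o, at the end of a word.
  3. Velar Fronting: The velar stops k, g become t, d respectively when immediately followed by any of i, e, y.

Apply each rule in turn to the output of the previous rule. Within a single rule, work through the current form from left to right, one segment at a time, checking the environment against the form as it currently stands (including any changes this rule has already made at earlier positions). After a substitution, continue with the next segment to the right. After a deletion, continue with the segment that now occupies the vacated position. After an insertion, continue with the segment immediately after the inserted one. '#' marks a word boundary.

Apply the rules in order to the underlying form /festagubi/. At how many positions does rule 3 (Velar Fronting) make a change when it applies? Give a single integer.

0

1 Stop Lenition: [festagubi] → [festahuvi]
2 Final Vowel Lowering: [festahuvi] → [festahuve]
3 Velar Fronting: no change — [festahuve]
Rule 3 changed 0 position(s).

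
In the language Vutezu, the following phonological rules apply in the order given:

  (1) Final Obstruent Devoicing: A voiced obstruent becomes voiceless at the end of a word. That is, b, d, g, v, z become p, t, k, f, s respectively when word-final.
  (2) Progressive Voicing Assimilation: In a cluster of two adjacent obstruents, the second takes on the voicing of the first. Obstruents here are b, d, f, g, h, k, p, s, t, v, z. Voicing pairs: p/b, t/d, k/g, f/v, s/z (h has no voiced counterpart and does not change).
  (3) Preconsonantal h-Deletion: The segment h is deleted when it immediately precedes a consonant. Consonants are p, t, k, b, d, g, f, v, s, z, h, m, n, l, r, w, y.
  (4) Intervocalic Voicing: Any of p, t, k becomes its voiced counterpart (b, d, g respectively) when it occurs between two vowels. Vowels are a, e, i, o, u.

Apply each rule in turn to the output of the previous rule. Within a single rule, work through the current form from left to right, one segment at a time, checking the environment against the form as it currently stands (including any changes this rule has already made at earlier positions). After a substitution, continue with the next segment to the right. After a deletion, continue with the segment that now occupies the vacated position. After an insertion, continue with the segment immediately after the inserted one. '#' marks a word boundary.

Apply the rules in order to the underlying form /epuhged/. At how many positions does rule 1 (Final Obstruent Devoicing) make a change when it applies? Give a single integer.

(1) Final Obstruent Devoicing: [epuhged] → [epuhget]
(2) Progressive Voicing Assimilation: [epuhget] → [epuhket]
(3) Preconsonantal h-Deletion: [epuhket] → [epuket]
(4) Intervocalic Voicing: [epuket] → [ebuget]
Rule 1 changed 1 position(s).

1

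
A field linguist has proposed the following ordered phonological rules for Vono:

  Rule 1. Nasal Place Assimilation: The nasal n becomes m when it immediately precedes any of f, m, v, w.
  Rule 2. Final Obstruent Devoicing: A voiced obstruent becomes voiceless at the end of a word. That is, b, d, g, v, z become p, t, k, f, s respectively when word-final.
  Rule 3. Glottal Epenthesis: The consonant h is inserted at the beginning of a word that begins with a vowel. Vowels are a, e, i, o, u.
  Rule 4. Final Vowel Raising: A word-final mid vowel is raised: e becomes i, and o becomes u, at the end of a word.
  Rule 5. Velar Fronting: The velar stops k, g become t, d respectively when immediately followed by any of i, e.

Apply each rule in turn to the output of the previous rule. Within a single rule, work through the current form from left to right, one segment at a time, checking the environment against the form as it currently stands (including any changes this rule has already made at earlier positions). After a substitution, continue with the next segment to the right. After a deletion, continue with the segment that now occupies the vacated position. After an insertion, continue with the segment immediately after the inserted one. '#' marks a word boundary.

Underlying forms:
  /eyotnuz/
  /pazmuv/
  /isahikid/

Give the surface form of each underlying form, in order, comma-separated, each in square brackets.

[heyotnus], [pazmuf], [hisahitit]

/eyotnuz/:
  Rule 1 Nasal Place Assimilation: no change — [eyotnuz]
  Rule 2 Final Obstruent Devoicing: [eyotnuz] → [eyotnus]
  Rule 3 Glottal Epenthesis: [eyotnus] → [heyotnus]
  Rule 4 Final Vowel Raising: no change — [heyotnus]
  Rule 5 Velar Fronting: no change — [heyotnus]
/pazmuv/:
  Rule 1 Nasal Place Assimilation: no change — [pazmuv]
  Rule 2 Final Obstruent Devoicing: [pazmuv] → [pazmuf]
  Rule 3 Glottal Epenthesis: no change — [pazmuf]
  Rule 4 Final Vowel Raising: no change — [pazmuf]
  Rule 5 Velar Fronting: no change — [pazmuf]
/isahikid/:
  Rule 1 Nasal Place Assimilation: no change — [isahikid]
  Rule 2 Final Obstruent Devoicing: [isahikid] → [isahikit]
  Rule 3 Glottal Epenthesis: [isahikit] → [hisahikit]
  Rule 4 Final Vowel Raising: no change — [hisahikit]
  Rule 5 Velar Fronting: [hisahikit] → [hisahitit]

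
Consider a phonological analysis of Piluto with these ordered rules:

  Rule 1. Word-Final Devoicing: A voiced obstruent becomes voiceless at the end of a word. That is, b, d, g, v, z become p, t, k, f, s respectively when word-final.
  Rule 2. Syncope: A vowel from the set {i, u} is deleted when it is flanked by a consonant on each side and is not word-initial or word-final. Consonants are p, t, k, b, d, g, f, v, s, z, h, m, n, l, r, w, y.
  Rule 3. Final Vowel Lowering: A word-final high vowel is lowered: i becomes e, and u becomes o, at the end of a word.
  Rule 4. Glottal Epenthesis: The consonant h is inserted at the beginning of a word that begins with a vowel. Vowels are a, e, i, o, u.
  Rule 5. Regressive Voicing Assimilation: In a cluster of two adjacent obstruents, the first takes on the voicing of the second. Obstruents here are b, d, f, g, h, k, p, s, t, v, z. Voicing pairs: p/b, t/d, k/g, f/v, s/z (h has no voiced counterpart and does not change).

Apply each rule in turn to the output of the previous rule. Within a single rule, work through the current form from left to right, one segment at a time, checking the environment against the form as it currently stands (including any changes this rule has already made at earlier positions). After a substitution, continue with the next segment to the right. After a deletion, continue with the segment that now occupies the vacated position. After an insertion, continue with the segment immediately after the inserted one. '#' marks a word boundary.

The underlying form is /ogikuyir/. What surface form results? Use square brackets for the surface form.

[hokkyr]

Rule 1 Word-Final Devoicing: no change — [ogikuyir]
Rule 2 Syncope: [ogikuyir] → [ogkyr]
Rule 3 Final Vowel Lowering: no change — [ogkyr]
Rule 4 Glottal Epenthesis: [ogkyr] → [hogkyr]
Rule 5 Regressive Voicing Assimilation: [hogkyr] → [hokkyr]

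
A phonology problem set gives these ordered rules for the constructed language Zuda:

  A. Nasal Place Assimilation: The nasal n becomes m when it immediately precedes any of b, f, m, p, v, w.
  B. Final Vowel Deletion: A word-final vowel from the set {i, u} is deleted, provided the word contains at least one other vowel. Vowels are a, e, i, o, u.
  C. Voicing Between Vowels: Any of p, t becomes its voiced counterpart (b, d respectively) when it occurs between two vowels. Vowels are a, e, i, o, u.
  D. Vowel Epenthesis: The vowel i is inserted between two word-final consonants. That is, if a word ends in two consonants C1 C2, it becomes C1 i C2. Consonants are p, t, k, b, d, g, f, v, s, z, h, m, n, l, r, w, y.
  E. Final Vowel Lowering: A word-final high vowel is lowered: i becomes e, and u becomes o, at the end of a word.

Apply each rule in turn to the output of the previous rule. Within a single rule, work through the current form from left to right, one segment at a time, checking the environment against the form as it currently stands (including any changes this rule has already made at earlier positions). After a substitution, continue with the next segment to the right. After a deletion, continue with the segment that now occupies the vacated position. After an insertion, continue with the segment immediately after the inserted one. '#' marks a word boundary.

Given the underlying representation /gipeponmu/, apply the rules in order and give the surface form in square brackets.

A Nasal Place Assimilation: [gipeponmu] → [gipepommu]
B Final Vowel Deletion: [gipepommu] → [gipepomm]
C Voicing Between Vowels: [gipepomm] → [gibebomm]
D Vowel Epenthesis: [gibebomm] → [gibebomim]
E Final Vowel Lowering: no change — [gibebomim]

[gibebomim]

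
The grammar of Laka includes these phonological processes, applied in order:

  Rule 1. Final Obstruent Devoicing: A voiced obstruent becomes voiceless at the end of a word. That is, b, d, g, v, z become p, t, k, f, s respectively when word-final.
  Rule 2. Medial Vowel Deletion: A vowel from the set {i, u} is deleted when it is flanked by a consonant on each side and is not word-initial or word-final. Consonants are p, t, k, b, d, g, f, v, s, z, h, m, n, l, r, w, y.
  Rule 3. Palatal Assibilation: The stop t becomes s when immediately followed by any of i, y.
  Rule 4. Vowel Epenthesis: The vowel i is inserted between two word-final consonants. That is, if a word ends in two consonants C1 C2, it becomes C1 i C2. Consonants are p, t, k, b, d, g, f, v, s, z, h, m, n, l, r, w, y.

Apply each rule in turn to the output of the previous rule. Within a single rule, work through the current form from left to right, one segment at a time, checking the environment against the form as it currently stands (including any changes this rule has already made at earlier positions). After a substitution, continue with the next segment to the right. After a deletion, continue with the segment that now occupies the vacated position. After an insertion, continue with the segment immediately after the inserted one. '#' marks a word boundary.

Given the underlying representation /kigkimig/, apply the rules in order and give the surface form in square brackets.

Rule 1 Final Obstruent Devoicing: [kigkimig] → [kigkimik]
Rule 2 Medial Vowel Deletion: [kigkimik] → [kgkmk]
Rule 3 Palatal Assibilation: no change — [kgkmk]
Rule 4 Vowel Epenthesis: [kgkmk] → [kgkmik]

[kgkmik]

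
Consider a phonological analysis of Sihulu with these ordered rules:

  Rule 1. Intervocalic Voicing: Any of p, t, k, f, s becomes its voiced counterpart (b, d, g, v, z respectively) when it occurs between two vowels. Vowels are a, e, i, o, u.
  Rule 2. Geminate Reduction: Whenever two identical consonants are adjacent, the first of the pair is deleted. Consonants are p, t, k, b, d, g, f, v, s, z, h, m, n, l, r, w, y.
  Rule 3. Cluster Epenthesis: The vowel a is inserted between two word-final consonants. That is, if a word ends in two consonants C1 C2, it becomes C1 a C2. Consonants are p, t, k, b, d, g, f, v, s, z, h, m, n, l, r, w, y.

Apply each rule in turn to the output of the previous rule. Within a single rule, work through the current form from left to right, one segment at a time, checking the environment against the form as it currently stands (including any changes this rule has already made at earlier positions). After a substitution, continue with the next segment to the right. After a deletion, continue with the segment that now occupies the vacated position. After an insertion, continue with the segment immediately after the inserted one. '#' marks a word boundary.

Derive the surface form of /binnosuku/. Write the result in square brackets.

[binozugu]

Rule 1 Intervocalic Voicing: [binnosuku] → [binnozugu]
Rule 2 Geminate Reduction: [binnozugu] → [binozugu]
Rule 3 Cluster Epenthesis: no change — [binozugu]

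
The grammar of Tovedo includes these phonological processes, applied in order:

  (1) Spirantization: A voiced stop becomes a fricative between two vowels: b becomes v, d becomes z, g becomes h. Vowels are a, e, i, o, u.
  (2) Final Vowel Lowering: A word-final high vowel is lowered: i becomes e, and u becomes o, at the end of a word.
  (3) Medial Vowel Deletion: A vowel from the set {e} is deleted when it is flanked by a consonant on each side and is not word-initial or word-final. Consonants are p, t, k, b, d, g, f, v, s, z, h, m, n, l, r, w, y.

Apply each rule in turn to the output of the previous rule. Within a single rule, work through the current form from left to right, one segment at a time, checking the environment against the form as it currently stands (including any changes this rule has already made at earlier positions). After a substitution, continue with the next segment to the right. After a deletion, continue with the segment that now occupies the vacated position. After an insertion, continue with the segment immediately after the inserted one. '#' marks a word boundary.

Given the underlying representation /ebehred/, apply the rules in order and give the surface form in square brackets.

[evhrd]

(1) Spirantization: [ebehred] → [evehred]
(2) Final Vowel Lowering: no change — [evehred]
(3) Medial Vowel Deletion: [evehred] → [evhrd]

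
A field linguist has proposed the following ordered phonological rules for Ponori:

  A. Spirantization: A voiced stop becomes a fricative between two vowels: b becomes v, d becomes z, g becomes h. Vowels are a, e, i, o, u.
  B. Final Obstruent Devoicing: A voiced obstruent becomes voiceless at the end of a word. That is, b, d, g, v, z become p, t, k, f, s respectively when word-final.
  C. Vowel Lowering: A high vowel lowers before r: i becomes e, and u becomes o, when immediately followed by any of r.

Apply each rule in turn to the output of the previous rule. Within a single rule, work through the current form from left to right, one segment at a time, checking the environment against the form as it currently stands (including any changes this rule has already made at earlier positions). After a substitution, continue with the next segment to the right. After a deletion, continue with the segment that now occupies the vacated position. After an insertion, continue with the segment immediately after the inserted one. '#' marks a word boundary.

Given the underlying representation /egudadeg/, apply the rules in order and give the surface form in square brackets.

A Spirantization: [egudadeg] → [ehuzazeg]
B Final Obstruent Devoicing: [ehuzazeg] → [ehuzazek]
C Vowel Lowering: no change — [ehuzazek]

[ehuzazek]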